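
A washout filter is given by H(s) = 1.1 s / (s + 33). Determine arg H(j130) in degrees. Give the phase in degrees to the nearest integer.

∠(j130) = 90.00°
∠(j130 + 33) = arctan(130/33) = 75.76°
∠H(j130) = 90.00° − 75.76° = 14.24°

14°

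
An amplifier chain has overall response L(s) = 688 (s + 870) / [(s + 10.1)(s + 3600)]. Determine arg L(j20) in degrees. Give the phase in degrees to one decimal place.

∠(j20 + 870) = arctan(20/870) = 1.32°
∠(j20 + 10.1) = arctan(20/10.1) = 63.21°
∠(j20 + 3600) = arctan(20/3600) = 0.32°
∠L(j20) = 1.32° − (63.21° + 0.32°) = -62.21°

-62.2 deg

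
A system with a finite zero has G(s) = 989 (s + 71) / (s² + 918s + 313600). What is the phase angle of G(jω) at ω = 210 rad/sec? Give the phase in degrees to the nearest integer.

∠(j210 + 71) = arctan(210/71) = 71.32°
∠[(j210)² + 918(j210) + 313600] = ∠[2.695e+05 + j1.9278e+05] = 35.58°
∠G(j210) = 71.32° − 35.58° = 35.74°

36°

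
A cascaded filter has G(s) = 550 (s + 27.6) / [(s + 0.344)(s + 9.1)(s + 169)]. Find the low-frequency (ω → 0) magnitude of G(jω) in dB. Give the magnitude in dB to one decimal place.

G(0) = 550 × 27.6 / (0.344 × 9.1 × 169) = 28.694
20 log₁₀(28.694) = 29.16 dB

29.2 dB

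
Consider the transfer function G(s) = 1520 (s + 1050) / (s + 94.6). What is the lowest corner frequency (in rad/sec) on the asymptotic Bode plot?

94.6 rad/sec

Break frequencies occur at each pole and zero magnitude: 94.6 rad/sec, 1050 rad/sec.
The lowest is 94.6 rad/sec.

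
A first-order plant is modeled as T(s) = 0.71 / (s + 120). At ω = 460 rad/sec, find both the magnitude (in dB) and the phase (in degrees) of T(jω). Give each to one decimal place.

|j460 + 120| = √(460² + 120²) = 475.4
|T(j460)| = 0.71 / 475.4 = 0.0014935
20 log₁₀(0.0014935) = -56.52 dB
∠(j460 + 120) = arctan(460/120) = 75.38°
∠T(j460) = −75.38° = -75.38°

|T| = -56.5 dB, ∠T = -75.4°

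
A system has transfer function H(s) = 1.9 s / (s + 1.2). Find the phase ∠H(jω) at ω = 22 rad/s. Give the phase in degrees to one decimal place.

3.1°

∠(j22) = 90.00°
∠(j22 + 1.2) = arctan(22/1.2) = 86.88°
∠H(j22) = 90.00° − 86.88° = 3.12°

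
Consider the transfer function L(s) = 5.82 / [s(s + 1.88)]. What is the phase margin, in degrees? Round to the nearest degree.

Gain crossover: |L(jω)| = 1 at ω ≈ 2.08 rad/sec.
∠L(j2.08) = −90° − arctan(2.08/1.88) ≈ -137.85°
PM = 180° + (-137.85°) = 42.15°

42°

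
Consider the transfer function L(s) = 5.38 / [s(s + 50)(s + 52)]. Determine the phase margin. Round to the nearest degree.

Gain crossover: |L(jω)| = 1 at ω ≈ 0.00207 rad/sec.
∠L(j0.00207) = −90° − arctan(0.00207/50) − arctan(0.00207/52) ≈ -90.00°
PM = 180° + (-90.00°) = 90.00°

90°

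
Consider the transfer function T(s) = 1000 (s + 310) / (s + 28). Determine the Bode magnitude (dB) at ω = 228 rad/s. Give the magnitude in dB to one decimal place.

|j228 + 310| = √(228² + 310²) = 384.8
|j228 + 28| = √(228² + 28²) = 229.7
|T(j228)| = 1000 × 384.8 / 229.7 = 1675.2
20 log₁₀(1675.2) = 64.48 dB

64.5 dB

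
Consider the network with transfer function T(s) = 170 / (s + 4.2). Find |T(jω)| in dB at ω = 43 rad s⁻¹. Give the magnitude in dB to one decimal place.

|j43 + 4.2| = √(43² + 4.2²) = 43.2
|T(j43)| = 170 / 43.2 = 3.9348
20 log₁₀(3.9348) = 11.90 dB

11.9 dB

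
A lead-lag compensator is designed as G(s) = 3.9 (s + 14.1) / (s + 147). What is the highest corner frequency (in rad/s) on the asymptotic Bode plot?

Break frequencies occur at each pole and zero magnitude: 14.1 rad/s, 147 rad/s.
The highest is 147 rad/s.

147 rad/s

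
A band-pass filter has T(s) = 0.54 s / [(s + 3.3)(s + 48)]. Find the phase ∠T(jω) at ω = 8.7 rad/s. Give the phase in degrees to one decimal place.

∠(j8.7) = 90.00°
∠(j8.7 + 3.3) = arctan(8.7/3.3) = 69.23°
∠(j8.7 + 48) = arctan(8.7/48) = 10.27°
∠T(j8.7) = 90.00° − (69.23° + 10.27°) = 10.50°

10.5 deg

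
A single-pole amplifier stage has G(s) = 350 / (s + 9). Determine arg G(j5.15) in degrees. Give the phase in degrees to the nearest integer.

∠(j5.15 + 9) = arctan(5.15/9) = 29.78°
∠G(j5.15) = −29.78° = -29.78°

-30°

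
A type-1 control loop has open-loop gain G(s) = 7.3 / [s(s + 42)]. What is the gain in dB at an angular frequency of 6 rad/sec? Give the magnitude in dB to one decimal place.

|j6 + 42| = √(6² + 42²) = 42.43
|j6| = 6
|G(j6)| = 7.3 / (42.43 × 6) = 0.028677
20 log₁₀(0.028677) = -30.85 dB

-30.8 dB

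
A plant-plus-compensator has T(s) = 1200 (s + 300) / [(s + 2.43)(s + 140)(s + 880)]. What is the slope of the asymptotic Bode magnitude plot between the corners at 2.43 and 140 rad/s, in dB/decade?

-20 dB/decade

In this band the factors already past their corner are: pole at 2.43; net slope = -20 dB/decade.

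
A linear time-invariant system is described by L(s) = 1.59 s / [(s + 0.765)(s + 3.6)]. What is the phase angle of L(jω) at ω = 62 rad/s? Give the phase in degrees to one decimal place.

-86.0 deg

∠(j62) = 90.00°
∠(j62 + 0.765) = arctan(62/0.765) = 89.29°
∠(j62 + 3.6) = arctan(62/3.6) = 86.68°
∠L(j62) = 90.00° − (89.29° + 86.68°) = -85.97°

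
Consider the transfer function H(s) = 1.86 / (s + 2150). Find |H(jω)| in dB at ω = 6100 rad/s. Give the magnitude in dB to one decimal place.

-70.8 dB

|j6100 + 2150| = √(6100² + 2150²) = 6468
|H(j6100)| = 1.86 / 6468 = 0.00028758
20 log₁₀(0.00028758) = -70.82 dB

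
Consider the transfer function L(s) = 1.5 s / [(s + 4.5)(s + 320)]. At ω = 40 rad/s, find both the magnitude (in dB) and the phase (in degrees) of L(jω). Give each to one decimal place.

|j40| = 40
|j40 + 4.5| = √(40² + 4.5²) = 40.25
|j40 + 320| = √(40² + 320²) = 322.5
|L(j40)| = 1.5 × 40 / (40.25 × 322.5) = 0.0046221
20 log₁₀(0.0046221) = -46.70 dB
∠(j40) = 90.00°
∠(j40 + 4.5) = arctan(40/4.5) = 83.58°
∠(j40 + 320) = arctan(40/320) = 7.13°
∠L(j40) = 90.00° − (83.58° + 7.13°) = -0.71°

|L| = -46.7 dB, ∠L = -0.7°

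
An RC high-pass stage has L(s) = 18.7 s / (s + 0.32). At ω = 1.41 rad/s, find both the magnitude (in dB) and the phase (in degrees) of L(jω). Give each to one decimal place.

|L| = 25.2 dB, ∠L = 12.8°

|j1.41| = 1.41
|j1.41 + 0.32| = √(1.41² + 0.32²) = 1.446
|L(j1.41)| = 18.7 × 1.41 / 1.446 = 18.236
20 log₁₀(18.236) = 25.22 dB
∠(j1.41) = 90.00°
∠(j1.41 + 0.32) = arctan(1.41/0.32) = 77.21°
∠L(j1.41) = 90.00° − 77.21° = 12.79°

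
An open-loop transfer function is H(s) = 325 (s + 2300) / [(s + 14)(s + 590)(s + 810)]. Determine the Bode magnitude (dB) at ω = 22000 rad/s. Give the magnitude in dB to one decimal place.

|j22000 + 2300| = √(22000² + 2300²) = 2.212e+04
|j22000 + 14| = √(22000² + 14²) = 2.2e+04
|j22000 + 590| = √(22000² + 590²) = 2.201e+04
|j22000 + 810| = √(22000² + 810²) = 2.201e+04
|H(j22000)| = 325 × 2.212e+04 / (2.2e+04 × 2.201e+04 × 2.201e+04) = 6.7445e-07
20 log₁₀(6.7445e-07) = -123.42 dB

-123.4 dB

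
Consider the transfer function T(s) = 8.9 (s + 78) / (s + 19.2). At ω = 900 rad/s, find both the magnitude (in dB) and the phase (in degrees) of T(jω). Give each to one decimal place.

|j900 + 78| = √(900² + 78²) = 903.4
|j900 + 19.2| = √(900² + 19.2²) = 900.2
|T(j900)| = 8.9 × 903.4 / 900.2 = 8.9313
20 log₁₀(8.9313) = 19.02 dB
∠(j900 + 78) = arctan(900/78) = 85.05°
∠(j900 + 19.2) = arctan(900/19.2) = 88.78°
∠T(j900) = 85.05° − 88.78° = -3.73°

|T| = 19.0 dB, ∠T = -3.7°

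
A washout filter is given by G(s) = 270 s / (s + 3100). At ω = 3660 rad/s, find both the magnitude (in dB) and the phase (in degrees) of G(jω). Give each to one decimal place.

|G| = 46.3 dB, ∠G = 40.3°

|j3660| = 3660
|j3660 + 3100| = √(3660² + 3100²) = 4796
|G(j3660)| = 270 × 3660 / 4796 = 206.03
20 log₁₀(206.03) = 46.28 dB
∠(j3660) = 90.00°
∠(j3660 + 3100) = arctan(3660/3100) = 49.74°
∠G(j3660) = 90.00° − 49.74° = 40.26°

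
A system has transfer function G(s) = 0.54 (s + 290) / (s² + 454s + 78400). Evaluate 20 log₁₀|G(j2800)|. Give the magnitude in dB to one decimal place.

|j2800 + 290| = √(2800² + 290²) = 2815
|(j2800)² + 454(j2800) + 78400| = |-7.7616e+06 + j1.2712e+06| = 7.865e+06
|G(j2800)| = 0.54 × 2815 / 7.865e+06 = 0.00019327
20 log₁₀(0.00019327) = -74.28 dB

-74.3 dB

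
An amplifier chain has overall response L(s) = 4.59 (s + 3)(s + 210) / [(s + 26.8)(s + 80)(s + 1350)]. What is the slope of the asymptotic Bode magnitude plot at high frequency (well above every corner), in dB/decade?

With 2 zeros and 3 poles, the high-frequency asymptotic slope is 20 × (2 − 3) = -20 dB/decade.

-20 dB/decade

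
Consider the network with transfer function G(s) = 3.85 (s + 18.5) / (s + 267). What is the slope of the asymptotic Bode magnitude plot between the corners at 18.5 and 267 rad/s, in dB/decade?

20 dB/decade

In this band the factors already past their corner are: zero at 18.5; net slope = 20 dB/decade.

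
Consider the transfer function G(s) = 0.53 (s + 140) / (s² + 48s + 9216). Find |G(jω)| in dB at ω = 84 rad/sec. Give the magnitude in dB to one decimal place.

|j84 + 140| = √(84² + 140²) = 163.3
|(j84)² + 48(j84) + 9216| = |2160 + j4032| = 4574
|G(j84)| = 0.53 × 163.3 / 4574 = 0.018918
20 log₁₀(0.018918) = -34.46 dB

-34.5 dB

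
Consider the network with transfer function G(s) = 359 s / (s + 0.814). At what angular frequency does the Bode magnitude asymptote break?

The single real pole at s = −0.814 gives a corner at ω = 0.814 rad/sec.

0.814 rad/sec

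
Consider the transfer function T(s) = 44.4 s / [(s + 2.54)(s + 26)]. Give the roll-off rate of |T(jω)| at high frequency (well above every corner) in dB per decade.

With 1 zero and 2 poles, the high-frequency asymptotic slope is 20 × (1 − 2) = -20 dB/decade.

-20 dB/decade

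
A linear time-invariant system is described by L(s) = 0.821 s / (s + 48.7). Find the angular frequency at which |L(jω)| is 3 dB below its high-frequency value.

48.7 rad/sec

For a single-pole high-pass, the −3 dB point is at the pole: ω = 48.7 rad/sec.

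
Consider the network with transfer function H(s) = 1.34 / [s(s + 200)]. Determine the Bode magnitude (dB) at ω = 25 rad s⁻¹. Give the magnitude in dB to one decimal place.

|j25 + 200| = √(25² + 200²) = 201.6
|j25| = 25
|H(j25)| = 1.34 / (201.6 × 25) = 0.00026593
20 log₁₀(0.00026593) = -71.50 dB

-71.5 dB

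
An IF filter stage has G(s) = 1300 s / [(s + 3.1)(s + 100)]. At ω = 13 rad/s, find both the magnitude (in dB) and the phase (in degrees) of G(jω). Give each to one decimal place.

|G| = 22.0 dB, ∠G = 6.0°

|j13| = 13
|j13 + 3.1| = √(13² + 3.1²) = 13.36
|j13 + 100| = √(13² + 100²) = 100.8
|G(j13)| = 1300 × 13 / (13.36 × 100.8) = 12.54
20 log₁₀(12.54) = 21.97 dB
∠(j13) = 90.00°
∠(j13 + 3.1) = arctan(13/3.1) = 76.59°
∠(j13 + 100) = arctan(13/100) = 7.41°
∠G(j13) = 90.00° − (76.59° + 7.41°) = 6.01°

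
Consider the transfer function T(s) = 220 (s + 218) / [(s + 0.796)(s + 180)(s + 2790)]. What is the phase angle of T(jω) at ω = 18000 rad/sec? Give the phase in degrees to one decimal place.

∠(j18000 + 218) = arctan(18000/218) = 89.31°
∠(j18000 + 0.796) = arctan(18000/0.796) = 90.00°
∠(j18000 + 180) = arctan(18000/180) = 89.43°
∠(j18000 + 2790) = arctan(18000/2790) = 81.19°
∠T(j18000) = 89.31° − (90.00° + 89.43° + 81.19°) = -171.31°

-171.3°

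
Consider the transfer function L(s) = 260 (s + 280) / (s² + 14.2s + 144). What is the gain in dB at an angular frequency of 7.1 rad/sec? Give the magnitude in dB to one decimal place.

54.5 dB

|j7.1 + 280| = √(7.1² + 280²) = 280.1
|(j7.1)² + 14.2(j7.1) + 144| = |93.59 + j100.82| = 137.6
|L(j7.1)| = 260 × 280.1 / 137.6 = 529.38
20 log₁₀(529.38) = 54.48 dB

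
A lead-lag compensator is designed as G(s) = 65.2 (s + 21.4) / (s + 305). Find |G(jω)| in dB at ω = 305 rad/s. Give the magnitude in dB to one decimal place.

33.3 dB

|j305 + 21.4| = √(305² + 21.4²) = 305.7
|j305 + 305| = √(305² + 305²) = 431.3
|G(j305)| = 65.2 × 305.7 / 431.3 = 46.217
20 log₁₀(46.217) = 33.30 dB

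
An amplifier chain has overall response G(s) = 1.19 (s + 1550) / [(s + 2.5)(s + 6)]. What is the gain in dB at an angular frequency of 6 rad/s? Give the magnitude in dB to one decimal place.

|j6 + 1550| = √(6² + 1550²) = 1550
|j6 + 2.5| = √(6² + 2.5²) = 6.5
|j6 + 6| = √(6² + 6²) = 8.485
|G(j6)| = 1.19 × 1550 / (6.5 × 8.485) = 33.443
20 log₁₀(33.443) = 30.49 dB

30.5 dB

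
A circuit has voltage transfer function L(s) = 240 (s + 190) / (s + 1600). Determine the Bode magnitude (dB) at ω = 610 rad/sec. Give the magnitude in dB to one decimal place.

39.0 dB

|j610 + 190| = √(610² + 190²) = 638.9
|j610 + 1600| = √(610² + 1600²) = 1712
|L(j610)| = 240 × 638.9 / 1712 = 89.549
20 log₁₀(89.549) = 39.04 dB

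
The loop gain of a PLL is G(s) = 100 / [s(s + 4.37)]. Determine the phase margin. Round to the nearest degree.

25°

Gain crossover: |G(jω)| = 1 at ω ≈ 9.53 rad/s.
∠G(j9.53) = −90° − arctan(9.53/4.37) ≈ -155.38°
PM = 180° + (-155.38°) = 24.62°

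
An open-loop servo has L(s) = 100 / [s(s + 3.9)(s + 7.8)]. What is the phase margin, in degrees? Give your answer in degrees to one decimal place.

Gain crossover: |L(jω)| = 1 at ω ≈ 2.6 rad/s.
∠L(j2.6) = −90° − arctan(2.6/3.9) − arctan(2.6/7.8) ≈ -142.06°
PM = 180° + (-142.06°) = 37.94°

37.9°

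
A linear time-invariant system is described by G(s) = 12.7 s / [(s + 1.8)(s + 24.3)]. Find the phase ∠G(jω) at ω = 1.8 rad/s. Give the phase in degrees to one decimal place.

40.8°

∠(j1.8) = 90.00°
∠(j1.8 + 1.8) = arctan(1.8/1.8) = 45.00°
∠(j1.8 + 24.3) = arctan(1.8/24.3) = 4.24°
∠G(j1.8) = 90.00° − (45.00° + 4.24°) = 40.76°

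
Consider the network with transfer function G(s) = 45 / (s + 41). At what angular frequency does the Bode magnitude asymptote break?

41 rad/sec

The single real pole at s = −41 gives a corner at ω = 41 rad/sec.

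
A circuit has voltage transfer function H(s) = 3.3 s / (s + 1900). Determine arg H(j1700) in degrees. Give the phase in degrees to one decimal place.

∠(j1700) = 90.00°
∠(j1700 + 1900) = arctan(1700/1900) = 41.82°
∠H(j1700) = 90.00° − 41.82° = 48.18°

48.2°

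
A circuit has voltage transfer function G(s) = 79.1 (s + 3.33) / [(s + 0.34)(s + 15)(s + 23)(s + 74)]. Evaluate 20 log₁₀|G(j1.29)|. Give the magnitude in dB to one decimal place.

-41.7 dB

|j1.29 + 3.33| = √(1.29² + 3.33²) = 3.571
|j1.29 + 0.34| = √(1.29² + 0.34²) = 1.334
|j1.29 + 15| = √(1.29² + 15²) = 15.06
|j1.29 + 23| = √(1.29² + 23²) = 23.04
|j1.29 + 74| = √(1.29² + 74²) = 74.01
|G(j1.29)| = 79.1 × 3.571 / (1.334 × 15.06 × 23.04 × 74.01) = 0.0082492
20 log₁₀(0.0082492) = -41.67 dB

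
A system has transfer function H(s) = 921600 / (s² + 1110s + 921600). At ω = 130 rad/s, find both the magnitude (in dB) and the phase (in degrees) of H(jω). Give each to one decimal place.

|(j130)² + 1110(j130) + 921600| = |9.047e+05 + j1.443e+05| = 9.161e+05
|H(j130)| = 921600 / 9.161e+05 = 1.006
20 log₁₀(1.006) = 0.05 dB
∠[(j130)² + 1110(j130) + 921600] = ∠[9.047e+05 + j1.443e+05] = 9.06°
∠H(j130) = −9.06° = -9.06°

|H| = 0.1 dB, ∠H = -9.1°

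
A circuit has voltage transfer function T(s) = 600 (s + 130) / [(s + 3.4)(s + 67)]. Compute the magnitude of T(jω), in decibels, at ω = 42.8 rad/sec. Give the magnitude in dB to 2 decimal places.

|j42.8 + 130| = √(42.8² + 130²) = 136.9
|j42.8 + 3.4| = √(42.8² + 3.4²) = 42.93
|j42.8 + 67| = √(42.8² + 67²) = 79.5
|T(j42.8)| = 600 × 136.9 / (42.93 × 79.5) = 24.057
20 log₁₀(24.057) = 27.625 dB

27.62 dB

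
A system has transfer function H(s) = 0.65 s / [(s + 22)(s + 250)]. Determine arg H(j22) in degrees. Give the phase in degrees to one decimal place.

∠(j22) = 90.00°
∠(j22 + 22) = arctan(22/22) = 45.00°
∠(j22 + 250) = arctan(22/250) = 5.03°
∠H(j22) = 90.00° − (45.00° + 5.03°) = 39.97°

40.0°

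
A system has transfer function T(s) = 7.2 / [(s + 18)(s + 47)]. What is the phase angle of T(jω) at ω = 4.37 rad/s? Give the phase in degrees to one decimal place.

∠(j4.37 + 18) = arctan(4.37/18) = 13.65°
∠(j4.37 + 47) = arctan(4.37/47) = 5.31°
∠T(j4.37) = − (13.65° + 5.31°) = -18.96°

-19.0 deg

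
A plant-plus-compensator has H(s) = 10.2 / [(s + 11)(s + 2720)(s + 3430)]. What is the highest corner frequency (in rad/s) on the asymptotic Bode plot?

Break frequencies occur at each pole and zero magnitude: 11 rad/s, 2720 rad/s, 3430 rad/s.
The highest is 3430 rad/s.

3430 rad/s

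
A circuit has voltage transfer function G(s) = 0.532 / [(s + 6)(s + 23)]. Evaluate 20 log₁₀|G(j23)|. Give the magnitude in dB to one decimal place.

-63.2 dB

|j23 + 6| = √(23² + 6²) = 23.77
|j23 + 23| = √(23² + 23²) = 32.53
|G(j23)| = 0.532 / (23.77 × 32.53) = 0.00068809
20 log₁₀(0.00068809) = -63.25 dB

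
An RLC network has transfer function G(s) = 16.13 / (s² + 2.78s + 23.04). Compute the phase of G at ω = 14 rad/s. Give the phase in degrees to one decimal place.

∠[(j14)² + 2.78(j14) + 23.04] = ∠[-172.96 + j38.92] = 167.32°
∠G(j14) = −167.32° = -167.32°

-167.3°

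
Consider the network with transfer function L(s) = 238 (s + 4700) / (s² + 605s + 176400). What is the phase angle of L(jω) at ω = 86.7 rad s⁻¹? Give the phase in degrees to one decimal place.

-16.2°

∠(j86.7 + 4700) = arctan(86.7/4700) = 1.06°
∠[(j86.7)² + 605(j86.7) + 176400] = ∠[1.6888e+05 + j52454] = 17.25°
∠L(j86.7) = 1.06° − 17.25° = -16.20°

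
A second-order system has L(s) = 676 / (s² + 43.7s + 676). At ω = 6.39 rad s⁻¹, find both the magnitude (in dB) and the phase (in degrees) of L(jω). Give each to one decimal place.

|L| = -0.2 dB, ∠L = -23.7°

|(j6.39)² + 43.7(j6.39) + 676| = |635.17 + j279.24| = 693.8
|L(j6.39)| = 676 / 693.8 = 0.97429
20 log₁₀(0.97429) = -0.23 dB
∠[(j6.39)² + 43.7(j6.39) + 676] = ∠[635.17 + j279.24] = 23.73°
∠L(j6.39) = −23.73° = -23.73°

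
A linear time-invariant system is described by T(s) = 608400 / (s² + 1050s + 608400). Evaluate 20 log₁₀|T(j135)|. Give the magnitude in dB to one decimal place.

|(j135)² + 1050(j135) + 608400| = |5.9018e+05 + j1.4175e+05| = 6.07e+05
|T(j135)| = 608400 / 6.07e+05 = 1.0024
20 log₁₀(1.0024) = 0.02 dB

0.0 dB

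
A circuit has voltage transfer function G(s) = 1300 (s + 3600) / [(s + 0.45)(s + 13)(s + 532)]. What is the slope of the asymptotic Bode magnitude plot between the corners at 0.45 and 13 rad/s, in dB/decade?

In this band the factors already past their corner are: pole at 0.45; net slope = -20 dB/decade.

-20 dB/decade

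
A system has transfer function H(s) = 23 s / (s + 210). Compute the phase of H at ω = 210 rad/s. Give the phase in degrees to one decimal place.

45.0°

∠(j210) = 90.00°
∠(j210 + 210) = arctan(210/210) = 45.00°
∠H(j210) = 90.00° − 45.00° = 45.00°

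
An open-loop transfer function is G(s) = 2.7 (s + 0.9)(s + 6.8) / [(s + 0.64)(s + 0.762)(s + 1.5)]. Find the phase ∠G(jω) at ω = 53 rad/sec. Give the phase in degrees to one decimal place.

-95.1°

∠(j53 + 0.9) = arctan(53/0.9) = 89.03°
∠(j53 + 6.8) = arctan(53/6.8) = 82.69°
∠(j53 + 0.64) = arctan(53/0.64) = 89.31°
∠(j53 + 0.762) = arctan(53/0.762) = 89.18°
∠(j53 + 1.5) = arctan(53/1.5) = 88.38°
∠G(j53) = 89.03° + 82.69° − (89.31° + 89.18° + 88.38°) = -95.15°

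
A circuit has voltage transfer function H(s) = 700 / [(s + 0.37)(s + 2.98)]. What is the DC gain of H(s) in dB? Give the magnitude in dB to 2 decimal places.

56.05 dB

H(0) = 700 / (0.37 × 2.98) = 634.86
20 log₁₀(634.86) = 56.054 dB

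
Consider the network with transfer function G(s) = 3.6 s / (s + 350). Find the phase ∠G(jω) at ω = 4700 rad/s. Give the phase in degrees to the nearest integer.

4°

∠(j4700) = 90.00°
∠(j4700 + 350) = arctan(4700/350) = 85.74°
∠G(j4700) = 90.00° − 85.74° = 4.26°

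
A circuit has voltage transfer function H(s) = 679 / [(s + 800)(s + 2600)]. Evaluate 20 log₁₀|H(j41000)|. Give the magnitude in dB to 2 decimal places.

-127.89 dB

|j41000 + 800| = √(41000² + 800²) = 4.101e+04
|j41000 + 2600| = √(41000² + 2600²) = 4.108e+04
|H(j41000)| = 679 / (4.101e+04 × 4.108e+04) = 4.0304e-07
20 log₁₀(4.0304e-07) = -127.893 dB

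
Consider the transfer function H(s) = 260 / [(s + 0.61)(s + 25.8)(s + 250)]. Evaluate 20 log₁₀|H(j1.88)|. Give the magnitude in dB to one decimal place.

|j1.88 + 0.61| = √(1.88² + 0.61²) = 1.976
|j1.88 + 25.8| = √(1.88² + 25.8²) = 25.87
|j1.88 + 250| = √(1.88² + 250²) = 250
|H(j1.88)| = 260 / (1.976 × 25.87 × 250) = 0.02034
20 log₁₀(0.02034) = -33.83 dB

-33.8 dB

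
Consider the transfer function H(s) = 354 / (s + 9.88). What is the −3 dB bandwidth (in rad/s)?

For a single-pole low-pass, the −3 dB point is at the pole: ω = 9.88 rad/s.

9.88 rad/s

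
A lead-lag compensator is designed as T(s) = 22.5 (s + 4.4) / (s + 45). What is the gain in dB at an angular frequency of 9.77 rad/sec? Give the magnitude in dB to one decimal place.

14.4 dB

|j9.77 + 4.4| = √(9.77² + 4.4²) = 10.72
|j9.77 + 45| = √(9.77² + 45²) = 46.05
|T(j9.77)| = 22.5 × 10.72 / 46.05 = 5.2356
20 log₁₀(5.2356) = 14.38 dB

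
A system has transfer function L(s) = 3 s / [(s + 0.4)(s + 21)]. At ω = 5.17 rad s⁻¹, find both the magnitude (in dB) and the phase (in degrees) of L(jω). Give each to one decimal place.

|j5.17| = 5.17
|j5.17 + 0.4| = √(5.17² + 0.4²) = 5.185
|j5.17 + 21| = √(5.17² + 21²) = 21.63
|L(j5.17)| = 3 × 5.17 / (5.185 × 21.63) = 0.1383
20 log₁₀(0.1383) = -17.18 dB
∠(j5.17) = 90.00°
∠(j5.17 + 0.4) = arctan(5.17/0.4) = 85.58°
∠(j5.17 + 21) = arctan(5.17/21) = 13.83°
∠L(j5.17) = 90.00° − (85.58° + 13.83°) = -9.41°

|L| = -17.2 dB, ∠L = -9.4°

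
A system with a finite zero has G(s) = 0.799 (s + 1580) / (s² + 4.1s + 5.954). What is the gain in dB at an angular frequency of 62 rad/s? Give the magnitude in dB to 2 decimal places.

-9.67 dB

|j62 + 1580| = √(62² + 1580²) = 1581
|(j62)² + 4.1(j62) + 5.954| = |-3838 + j254.2| = 3846
|G(j62)| = 0.799 × 1581 / 3846 = 0.32846
20 log₁₀(0.32846) = -9.670 dB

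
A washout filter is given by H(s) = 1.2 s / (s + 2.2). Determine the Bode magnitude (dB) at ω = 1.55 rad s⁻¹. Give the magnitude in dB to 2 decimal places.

|j1.55| = 1.55
|j1.55 + 2.2| = √(1.55² + 2.2²) = 2.691
|H(j1.55)| = 1.2 × 1.55 / 2.691 = 0.69114
20 log₁₀(0.69114) = -3.209 dB

-3.21 dB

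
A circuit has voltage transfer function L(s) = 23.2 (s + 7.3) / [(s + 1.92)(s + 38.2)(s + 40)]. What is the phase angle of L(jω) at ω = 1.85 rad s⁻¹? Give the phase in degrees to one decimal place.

∠(j1.85 + 7.3) = arctan(1.85/7.3) = 14.22°
∠(j1.85 + 1.92) = arctan(1.85/1.92) = 43.94°
∠(j1.85 + 38.2) = arctan(1.85/38.2) = 2.77°
∠(j1.85 + 40) = arctan(1.85/40) = 2.65°
∠L(j1.85) = 14.22° − (43.94° + 2.77° + 2.65°) = -35.14°

-35.1°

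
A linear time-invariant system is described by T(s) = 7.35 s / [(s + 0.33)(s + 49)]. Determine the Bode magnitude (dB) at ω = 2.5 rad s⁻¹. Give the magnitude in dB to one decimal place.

-16.6 dB

|j2.5| = 2.5
|j2.5 + 0.33| = √(2.5² + 0.33²) = 2.522
|j2.5 + 49| = √(2.5² + 49²) = 49.06
|T(j2.5)| = 7.35 × 2.5 / (2.522 × 49.06) = 0.14852
20 log₁₀(0.14852) = -16.56 dB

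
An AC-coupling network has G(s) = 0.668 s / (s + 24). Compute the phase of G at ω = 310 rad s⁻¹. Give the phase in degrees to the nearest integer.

4°

∠(j310) = 90.00°
∠(j310 + 24) = arctan(310/24) = 85.57°
∠G(j310) = 90.00° − 85.57° = 4.43°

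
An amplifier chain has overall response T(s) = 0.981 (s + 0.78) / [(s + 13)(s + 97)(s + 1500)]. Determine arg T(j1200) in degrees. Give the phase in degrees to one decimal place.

-123.5 deg

∠(j1200 + 0.78) = arctan(1200/0.78) = 89.96°
∠(j1200 + 13) = arctan(1200/13) = 89.38°
∠(j1200 + 97) = arctan(1200/97) = 85.38°
∠(j1200 + 1500) = arctan(1200/1500) = 38.66°
∠T(j1200) = 89.96° − (89.38° + 85.38° + 38.66°) = -123.46°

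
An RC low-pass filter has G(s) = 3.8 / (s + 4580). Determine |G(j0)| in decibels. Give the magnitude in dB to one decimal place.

-61.6 dB

G(0) = 3.8 / 4580 = 0.00082969
20 log₁₀(0.00082969) = -61.62 dB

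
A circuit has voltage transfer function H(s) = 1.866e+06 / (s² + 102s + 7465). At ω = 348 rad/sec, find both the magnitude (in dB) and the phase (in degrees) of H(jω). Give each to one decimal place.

|(j348)² + 102(j348) + 7465| = |-1.1364e+05 + j35496| = 1.191e+05
|H(j348)| = 1.866e+06 / 1.191e+05 = 15.674
20 log₁₀(15.674) = 23.90 dB
∠[(j348)² + 102(j348) + 7465] = ∠[-1.1364e+05 + j35496] = 162.65°
∠H(j348) = −162.65° = -162.65°

|H| = 23.9 dB, ∠H = -162.7°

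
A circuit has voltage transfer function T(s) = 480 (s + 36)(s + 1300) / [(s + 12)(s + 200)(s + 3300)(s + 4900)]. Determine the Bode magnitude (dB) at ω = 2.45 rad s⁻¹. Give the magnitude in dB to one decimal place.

-64.9 dB

|j2.45 + 36| = √(2.45² + 36²) = 36.08
|j2.45 + 1300| = √(2.45² + 1300²) = 1300
|j2.45 + 12| = √(2.45² + 12²) = 12.25
|j2.45 + 200| = √(2.45² + 200²) = 200
|j2.45 + 3300| = √(2.45² + 3300²) = 3300
|j2.45 + 4900| = √(2.45² + 4900²) = 4900
|T(j2.45)| = 480 × 36.08 × 1300 / (12.25 × 200 × 3300 × 4900) = 0.00056842
20 log₁₀(0.00056842) = -64.91 dB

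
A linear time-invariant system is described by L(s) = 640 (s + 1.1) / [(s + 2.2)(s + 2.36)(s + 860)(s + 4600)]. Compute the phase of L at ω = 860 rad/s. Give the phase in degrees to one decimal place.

-145.4°

∠(j860 + 1.1) = arctan(860/1.1) = 89.93°
∠(j860 + 2.2) = arctan(860/2.2) = 89.85°
∠(j860 + 2.36) = arctan(860/2.36) = 89.84°
∠(j860 + 860) = arctan(860/860) = 45.00°
∠(j860 + 4600) = arctan(860/4600) = 10.59°
∠L(j860) = 89.93° − (89.85° + 89.84° + 45.00° + 10.59°) = -145.36°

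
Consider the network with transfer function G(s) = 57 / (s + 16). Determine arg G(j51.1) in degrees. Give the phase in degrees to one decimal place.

∠(j51.1 + 16) = arctan(51.1/16) = 72.61°
∠G(j51.1) = −72.61° = -72.61°

-72.6 deg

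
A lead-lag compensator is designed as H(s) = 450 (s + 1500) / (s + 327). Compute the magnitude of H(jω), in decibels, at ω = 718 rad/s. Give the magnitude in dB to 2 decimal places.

59.54 dB

|j718 + 1500| = √(718² + 1500²) = 1663
|j718 + 327| = √(718² + 327²) = 789
|H(j718)| = 450 × 1663 / 789 = 948.52
20 log₁₀(948.52) = 59.541 dB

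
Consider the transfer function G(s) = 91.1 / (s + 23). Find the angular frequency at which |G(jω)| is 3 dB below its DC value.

23 rad/s

For a single-pole low-pass, the −3 dB point is at the pole: ω = 23 rad/s.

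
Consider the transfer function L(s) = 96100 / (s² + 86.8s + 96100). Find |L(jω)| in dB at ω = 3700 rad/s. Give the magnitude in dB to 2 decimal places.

|(j3700)² + 86.8(j3700) + 96100| = |-1.3594e+07 + j3.2116e+05| = 1.36e+07
|L(j3700)| = 96100 / 1.36e+07 = 0.0070674
20 log₁₀(0.0070674) = -43.015 dB

-43.01 dB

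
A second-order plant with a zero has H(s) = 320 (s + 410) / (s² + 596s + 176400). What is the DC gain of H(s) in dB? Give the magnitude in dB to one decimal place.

-2.6 dB

H(0) = 320 × 410 / 176400 = 0.74376
20 log₁₀(0.74376) = -2.57 dB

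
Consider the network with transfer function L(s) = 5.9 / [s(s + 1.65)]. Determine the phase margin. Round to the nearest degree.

37°

Gain crossover: |L(jω)| = 1 at ω ≈ 2.17 rad/s.
∠L(j2.17) = −90° − arctan(2.17/1.65) ≈ -142.71°
PM = 180° + (-142.71°) = 37.29°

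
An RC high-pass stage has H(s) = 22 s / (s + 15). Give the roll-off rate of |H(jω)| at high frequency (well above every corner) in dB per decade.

With 1 zero and 1 pole, the high-frequency asymptotic slope is 20 × (1 − 1) = 0 dB/decade.

0 dB/decade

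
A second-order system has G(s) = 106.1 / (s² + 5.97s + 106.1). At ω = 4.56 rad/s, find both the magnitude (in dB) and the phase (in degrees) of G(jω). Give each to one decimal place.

|(j4.56)² + 5.97(j4.56) + 106.1| = |85.306 + j27.223| = 89.54
|G(j4.56)| = 106.1 / 89.54 = 1.1849
20 log₁₀(1.1849) = 1.47 dB
∠[(j4.56)² + 5.97(j4.56) + 106.1] = ∠[85.306 + j27.223] = 17.70°
∠G(j4.56) = −17.70° = -17.70°

|G| = 1.5 dB, ∠G = -17.7°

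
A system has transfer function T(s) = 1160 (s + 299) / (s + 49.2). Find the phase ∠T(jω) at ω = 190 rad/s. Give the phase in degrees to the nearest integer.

∠(j190 + 299) = arctan(190/299) = 32.43°
∠(j190 + 49.2) = arctan(190/49.2) = 75.48°
∠T(j190) = 32.43° − 75.48° = -43.05°

-43°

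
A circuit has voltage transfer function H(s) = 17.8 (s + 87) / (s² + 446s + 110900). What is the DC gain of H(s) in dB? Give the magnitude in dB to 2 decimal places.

-37.10 dB

H(0) = 17.8 × 87 / 110900 = 0.013964
20 log₁₀(0.013964) = -37.100 dB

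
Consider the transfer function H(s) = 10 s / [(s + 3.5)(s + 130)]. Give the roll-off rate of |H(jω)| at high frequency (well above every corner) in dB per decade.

-20 dB/decade

With 1 zero and 2 poles, the high-frequency asymptotic slope is 20 × (1 − 2) = -20 dB/decade.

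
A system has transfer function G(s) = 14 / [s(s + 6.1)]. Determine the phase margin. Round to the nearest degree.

70°

Gain crossover: |G(jω)| = 1 at ω ≈ 2.16 rad/s.
∠G(j2.16) = −90° − arctan(2.16/6.1) ≈ -109.52°
PM = 180° + (-109.52°) = 70.48°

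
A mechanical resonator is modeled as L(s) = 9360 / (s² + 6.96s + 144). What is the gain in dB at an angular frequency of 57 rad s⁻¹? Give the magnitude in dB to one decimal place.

9.5 dB

|(j57)² + 6.96(j57) + 144| = |-3105 + j396.72| = 3130
|L(j57)| = 9360 / 3130 = 2.9902
20 log₁₀(2.9902) = 9.51 dB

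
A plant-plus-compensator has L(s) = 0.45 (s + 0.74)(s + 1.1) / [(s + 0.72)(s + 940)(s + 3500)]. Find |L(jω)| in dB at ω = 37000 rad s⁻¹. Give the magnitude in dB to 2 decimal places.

|j37000 + 0.74| = √(37000² + 0.74²) = 3.7e+04
|j37000 + 1.1| = √(37000² + 1.1²) = 3.7e+04
|j37000 + 0.72| = √(37000² + 0.72²) = 3.7e+04
|j37000 + 940| = √(37000² + 940²) = 3.701e+04
|j37000 + 3500| = √(37000² + 3500²) = 3.717e+04
|L(j37000)| = 0.45 × 3.7e+04 × 3.7e+04 / (3.7e+04 × 3.701e+04 × 3.717e+04) = 1.2104e-05
20 log₁₀(1.2104e-05) = -98.341 dB

-98.34 dB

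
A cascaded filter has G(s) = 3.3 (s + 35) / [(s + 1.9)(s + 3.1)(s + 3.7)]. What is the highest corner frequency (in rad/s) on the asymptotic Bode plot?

Break frequencies occur at each pole and zero magnitude: 1.9 rad/s, 3.1 rad/s, 3.7 rad/s, 35 rad/s.
The highest is 35 rad/s.

35 rad/s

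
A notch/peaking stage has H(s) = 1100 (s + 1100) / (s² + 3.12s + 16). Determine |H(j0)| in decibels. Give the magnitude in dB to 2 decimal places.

H(0) = 1100 × 1100 / 16 = 75625
20 log₁₀(75625) = 97.573 dB

97.57 dB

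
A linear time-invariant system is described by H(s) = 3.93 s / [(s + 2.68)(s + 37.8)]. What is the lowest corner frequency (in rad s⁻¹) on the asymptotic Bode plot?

2.68 rad s⁻¹

Break frequencies occur at each pole and zero magnitude: 2.68 rad s⁻¹, 37.8 rad s⁻¹.
The lowest is 2.68 rad s⁻¹.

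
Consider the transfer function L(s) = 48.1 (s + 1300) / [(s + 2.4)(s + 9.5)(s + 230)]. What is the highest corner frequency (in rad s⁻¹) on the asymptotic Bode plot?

Break frequencies occur at each pole and zero magnitude: 2.4 rad s⁻¹, 9.5 rad s⁻¹, 230 rad s⁻¹, 1300 rad s⁻¹.
The highest is 1300 rad s⁻¹.

1300 rad s⁻¹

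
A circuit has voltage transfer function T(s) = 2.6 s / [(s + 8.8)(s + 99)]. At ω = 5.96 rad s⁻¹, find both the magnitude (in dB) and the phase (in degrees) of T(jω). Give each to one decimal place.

|T| = -36.7 dB, ∠T = 52.4°

|j5.96| = 5.96
|j5.96 + 8.8| = √(5.96² + 8.8²) = 10.63
|j5.96 + 99| = √(5.96² + 99²) = 99.18
|T(j5.96)| = 2.6 × 5.96 / (10.63 × 99.18) = 0.014701
20 log₁₀(0.014701) = -36.65 dB
∠(j5.96) = 90.00°
∠(j5.96 + 8.8) = arctan(5.96/8.8) = 34.11°
∠(j5.96 + 99) = arctan(5.96/99) = 3.45°
∠T(j5.96) = 90.00° − (34.11° + 3.45°) = 52.45°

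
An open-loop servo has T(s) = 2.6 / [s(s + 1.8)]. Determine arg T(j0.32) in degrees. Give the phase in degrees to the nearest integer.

∠(j0.32 + 1.8) = arctan(0.32/1.8) = 10.08°
∠(j0.32) = 90.00°
∠T(j0.32) = − (10.08° + 90.00°) = -100.08°

-100 deg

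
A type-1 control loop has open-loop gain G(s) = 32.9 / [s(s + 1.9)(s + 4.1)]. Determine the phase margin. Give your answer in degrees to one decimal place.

9.7 deg

Gain crossover: |G(jω)| = 1 at ω ≈ 2.32 rad/sec.
∠G(j2.32) = −90° − arctan(2.32/1.9) − arctan(2.32/4.1) ≈ -170.30°
PM = 180° + (-170.30°) = 9.70°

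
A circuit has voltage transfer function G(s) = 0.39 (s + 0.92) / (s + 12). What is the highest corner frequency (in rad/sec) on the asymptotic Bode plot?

12 rad/sec

Break frequencies occur at each pole and zero magnitude: 0.92 rad/sec, 12 rad/sec.
The highest is 12 rad/sec.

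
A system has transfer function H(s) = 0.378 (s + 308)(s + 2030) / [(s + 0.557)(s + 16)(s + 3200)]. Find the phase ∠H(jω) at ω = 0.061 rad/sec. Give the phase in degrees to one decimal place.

∠(j0.061 + 308) = arctan(0.061/308) = 0.01°
∠(j0.061 + 2030) = arctan(0.061/2030) = 0.00°
∠(j0.061 + 0.557) = arctan(0.061/0.557) = 6.25°
∠(j0.061 + 16) = arctan(0.061/16) = 0.22°
∠(j0.061 + 3200) = arctan(0.061/3200) = 0.00°
∠H(j0.061) = 0.01° + 0.00° − (6.25° + 0.22° + 0.00°) = -6.46°

-6.5 deg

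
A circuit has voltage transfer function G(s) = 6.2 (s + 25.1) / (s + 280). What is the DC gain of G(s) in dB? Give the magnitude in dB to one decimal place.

G(0) = 6.2 × 25.1 / 280 = 0.55579
20 log₁₀(0.55579) = -5.10 dB

-5.1 dB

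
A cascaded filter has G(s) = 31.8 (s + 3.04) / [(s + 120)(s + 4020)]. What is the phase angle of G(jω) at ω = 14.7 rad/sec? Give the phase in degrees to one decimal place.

∠(j14.7 + 3.04) = arctan(14.7/3.04) = 78.32°
∠(j14.7 + 120) = arctan(14.7/120) = 6.98°
∠(j14.7 + 4020) = arctan(14.7/4020) = 0.21°
∠G(j14.7) = 78.32° − (6.98° + 0.21°) = 71.12°

71.1 deg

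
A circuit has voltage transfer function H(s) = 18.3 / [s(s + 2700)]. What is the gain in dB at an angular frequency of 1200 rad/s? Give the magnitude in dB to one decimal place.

-105.7 dB

|j1200 + 2700| = √(1200² + 2700²) = 2955
|j1200| = 1200
|H(j1200)| = 18.3 / (2955 × 1200) = 5.1613e-06
20 log₁₀(5.1613e-06) = -105.74 dB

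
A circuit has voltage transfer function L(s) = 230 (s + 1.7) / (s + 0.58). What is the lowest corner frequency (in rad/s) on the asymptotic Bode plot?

Break frequencies occur at each pole and zero magnitude: 0.58 rad/s, 1.7 rad/s.
The lowest is 0.58 rad/s.

0.58 rad/s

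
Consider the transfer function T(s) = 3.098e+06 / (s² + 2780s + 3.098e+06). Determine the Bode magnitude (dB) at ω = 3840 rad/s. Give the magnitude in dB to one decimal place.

-14.2 dB

|(j3840)² + 2780(j3840) + 3.098e+06| = |-1.1648e+07 + j1.0675e+07| = 1.58e+07
|T(j3840)| = 3.098e+06 / 1.58e+07 = 0.19608
20 log₁₀(0.19608) = -14.15 dB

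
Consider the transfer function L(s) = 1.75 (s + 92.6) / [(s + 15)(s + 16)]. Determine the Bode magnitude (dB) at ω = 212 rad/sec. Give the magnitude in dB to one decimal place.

|j212 + 92.6| = √(212² + 92.6²) = 231.3
|j212 + 15| = √(212² + 15²) = 212.5
|j212 + 16| = √(212² + 16²) = 212.6
|L(j212)| = 1.75 × 231.3 / (212.5 × 212.6) = 0.0089599
20 log₁₀(0.0089599) = -40.95 dB

-41.0 dB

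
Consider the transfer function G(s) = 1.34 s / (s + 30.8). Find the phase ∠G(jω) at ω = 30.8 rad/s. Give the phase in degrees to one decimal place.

45.0°

∠(j30.8) = 90.00°
∠(j30.8 + 30.8) = arctan(30.8/30.8) = 45.00°
∠G(j30.8) = 90.00° − 45.00° = 45.00°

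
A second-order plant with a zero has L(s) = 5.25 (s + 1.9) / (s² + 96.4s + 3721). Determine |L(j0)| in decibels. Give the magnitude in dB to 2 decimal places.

-51.43 dB

L(0) = 5.25 × 1.9 / 3721 = 0.0026807
20 log₁₀(0.0026807) = -51.435 dB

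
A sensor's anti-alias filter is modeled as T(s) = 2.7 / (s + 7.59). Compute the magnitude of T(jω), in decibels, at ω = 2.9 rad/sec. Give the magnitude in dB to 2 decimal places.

-9.57 dB

|j2.9 + 7.59| = √(2.9² + 7.59²) = 8.125
|T(j2.9)| = 2.7 / 8.125 = 0.3323
20 log₁₀(0.3323) = -9.569 dB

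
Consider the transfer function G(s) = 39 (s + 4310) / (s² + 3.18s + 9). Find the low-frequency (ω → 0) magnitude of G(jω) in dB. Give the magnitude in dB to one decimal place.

85.4 dB

G(0) = 39 × 4310 / 9 = 18677
20 log₁₀(18677) = 85.43 dB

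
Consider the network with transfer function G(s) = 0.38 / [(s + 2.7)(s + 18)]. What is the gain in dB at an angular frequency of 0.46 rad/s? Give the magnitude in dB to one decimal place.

|j0.46 + 2.7| = √(0.46² + 2.7²) = 2.739
|j0.46 + 18| = √(0.46² + 18²) = 18.01
|G(j0.46)| = 0.38 / (2.739 × 18.01) = 0.0077053
20 log₁₀(0.0077053) = -42.26 dB

-42.3 dB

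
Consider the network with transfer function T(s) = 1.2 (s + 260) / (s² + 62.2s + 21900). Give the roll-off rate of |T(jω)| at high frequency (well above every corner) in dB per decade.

-20 dB/decade

With 1 zero and 2 poles, the high-frequency asymptotic slope is 20 × (1 − 2) = -20 dB/decade.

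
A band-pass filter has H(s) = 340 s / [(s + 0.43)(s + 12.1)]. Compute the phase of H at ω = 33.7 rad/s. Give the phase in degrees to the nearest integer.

∠(j33.7) = 90.00°
∠(j33.7 + 0.43) = arctan(33.7/0.43) = 89.27°
∠(j33.7 + 12.1) = arctan(33.7/12.1) = 70.25°
∠H(j33.7) = 90.00° − (89.27° + 70.25°) = -69.52°

-70°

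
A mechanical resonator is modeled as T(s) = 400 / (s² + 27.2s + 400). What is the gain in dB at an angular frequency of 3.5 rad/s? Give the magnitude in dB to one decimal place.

|(j3.5)² + 27.2(j3.5) + 400| = |387.75 + j95.2| = 399.3
|T(j3.5)| = 400 / 399.3 = 1.0018
20 log₁₀(1.0018) = 0.02 dB

0.0 dB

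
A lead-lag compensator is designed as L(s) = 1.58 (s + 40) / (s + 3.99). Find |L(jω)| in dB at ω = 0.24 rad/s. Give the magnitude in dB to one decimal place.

24.0 dB

|j0.24 + 40| = √(0.24² + 40²) = 40
|j0.24 + 3.99| = √(0.24² + 3.99²) = 3.997
|L(j0.24)| = 1.58 × 40 / 3.997 = 15.811
20 log₁₀(15.811) = 23.98 dB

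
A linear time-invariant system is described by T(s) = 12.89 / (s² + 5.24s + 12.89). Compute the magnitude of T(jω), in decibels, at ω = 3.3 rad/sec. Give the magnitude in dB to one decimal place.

|(j3.3)² + 5.24(j3.3) + 12.89| = |2 + j17.292| = 17.41
|T(j3.3)| = 12.89 / 17.41 = 0.74049
20 log₁₀(0.74049) = -2.61 dB

-2.6 dB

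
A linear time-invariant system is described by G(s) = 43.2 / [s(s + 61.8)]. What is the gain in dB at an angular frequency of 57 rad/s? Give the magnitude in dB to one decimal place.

|j57 + 61.8| = √(57² + 61.8²) = 84.07
|j57| = 57
|G(j57)| = 43.2 / (84.07 × 57) = 0.0090147
20 log₁₀(0.0090147) = -40.90 dB

-40.9 dB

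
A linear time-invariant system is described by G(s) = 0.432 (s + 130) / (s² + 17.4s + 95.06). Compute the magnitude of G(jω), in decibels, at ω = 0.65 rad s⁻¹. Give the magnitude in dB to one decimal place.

|j0.65 + 130| = √(0.65² + 130²) = 130
|(j0.65)² + 17.4(j0.65) + 95.06| = |94.638 + j11.31| = 95.31
|G(j0.65)| = 0.432 × 130 / 95.31 = 0.58924
20 log₁₀(0.58924) = -4.59 dB

-4.6 dB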